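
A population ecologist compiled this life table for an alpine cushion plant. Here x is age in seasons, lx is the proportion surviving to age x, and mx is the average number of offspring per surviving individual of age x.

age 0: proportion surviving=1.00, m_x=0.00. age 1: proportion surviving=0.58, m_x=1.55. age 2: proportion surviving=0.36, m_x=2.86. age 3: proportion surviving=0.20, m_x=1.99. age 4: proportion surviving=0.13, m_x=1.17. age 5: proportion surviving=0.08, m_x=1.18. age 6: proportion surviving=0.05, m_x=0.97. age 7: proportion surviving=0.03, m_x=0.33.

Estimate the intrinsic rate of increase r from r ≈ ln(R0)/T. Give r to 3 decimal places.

0.455

R0 = Σ lx·mx = 0 + 0.899 + 1.0296 + 0.398 + 0.1521 + 0.0944 + 0.0485 + 0.0099 = 2.6315
Σ x·lx·mx = 5.5929; T = 5.5929/2.6315 = 2.12537…
r ≈ ln(R0)/T = ln(2.6315)/2.12537… = 0.45524… → 0.455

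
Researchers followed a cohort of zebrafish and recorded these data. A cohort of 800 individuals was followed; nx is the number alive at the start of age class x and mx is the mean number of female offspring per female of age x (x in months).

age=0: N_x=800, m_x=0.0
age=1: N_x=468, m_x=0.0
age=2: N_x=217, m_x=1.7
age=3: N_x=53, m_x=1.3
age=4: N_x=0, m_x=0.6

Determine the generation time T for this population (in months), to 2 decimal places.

lx = nx/n0 = nx/800: 1, 0.585, 0.27125, 0.06625, 0
lx·mx: 0, 0, 0.461125, 0.086125, 0 → R0 = 0.54725
x·lx·mx: 0, 0, 0.92225, 0.258375, 0 → Σ = 1.180625
T = 1.180625 / 0.54725 = 2.157378… → 2.16

2.16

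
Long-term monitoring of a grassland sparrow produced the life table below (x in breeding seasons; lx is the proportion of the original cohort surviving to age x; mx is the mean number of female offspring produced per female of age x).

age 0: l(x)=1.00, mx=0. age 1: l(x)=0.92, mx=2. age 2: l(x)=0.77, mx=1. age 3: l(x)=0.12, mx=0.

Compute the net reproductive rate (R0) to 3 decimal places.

2.610

lx·mx by age: 0, 1.84, 0.77, 0
R0 = Σ lx·mx = 2.61 → 2.610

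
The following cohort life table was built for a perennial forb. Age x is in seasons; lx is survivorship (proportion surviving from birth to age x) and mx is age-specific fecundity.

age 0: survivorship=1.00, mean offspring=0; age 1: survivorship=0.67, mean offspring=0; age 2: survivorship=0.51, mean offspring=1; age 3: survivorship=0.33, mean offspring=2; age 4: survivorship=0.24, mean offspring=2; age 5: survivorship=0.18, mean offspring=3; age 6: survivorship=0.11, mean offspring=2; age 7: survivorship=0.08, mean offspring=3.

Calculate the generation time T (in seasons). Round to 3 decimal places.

4.008

lx·mx: 0, 0, 0.51, 0.66, 0.48, 0.54, 0.22, 0.24 → R0 = 2.65
x·lx·mx: 0, 0, 1.02, 1.98, 1.92, 2.7, 1.32, 1.68 → Σ = 10.62
T = 10.62 / 2.65 = 4.007547… → 4.008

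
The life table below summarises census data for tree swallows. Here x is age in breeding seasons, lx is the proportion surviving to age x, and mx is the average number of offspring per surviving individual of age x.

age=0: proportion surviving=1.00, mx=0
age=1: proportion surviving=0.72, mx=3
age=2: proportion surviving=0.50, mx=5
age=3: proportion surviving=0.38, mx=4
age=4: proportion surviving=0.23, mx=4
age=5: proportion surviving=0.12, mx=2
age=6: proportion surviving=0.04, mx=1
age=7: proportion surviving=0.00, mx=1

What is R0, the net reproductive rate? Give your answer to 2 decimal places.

lx·mx by age: 0, 2.16, 2.5, 1.52, 0.92, 0.24, 0.04, 0
R0 = Σ lx·mx = 7.38 → 7.38

7.38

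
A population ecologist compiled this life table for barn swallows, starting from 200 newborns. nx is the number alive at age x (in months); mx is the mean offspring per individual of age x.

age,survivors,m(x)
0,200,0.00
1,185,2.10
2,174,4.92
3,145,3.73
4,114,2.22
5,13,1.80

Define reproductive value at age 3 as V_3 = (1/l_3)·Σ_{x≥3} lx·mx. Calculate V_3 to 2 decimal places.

lx = nx/n0 = nx/200: 1, 0.925, 0.87, 0.725, 0.57, 0.065
lx·mx for x ≥ 3: 2.70425, 1.2654, 0.117 → sum = 4.08665
V_3 = 4.08665 / l_3 = 4.08665 / 0.725 = 5.636759… → 5.64

5.64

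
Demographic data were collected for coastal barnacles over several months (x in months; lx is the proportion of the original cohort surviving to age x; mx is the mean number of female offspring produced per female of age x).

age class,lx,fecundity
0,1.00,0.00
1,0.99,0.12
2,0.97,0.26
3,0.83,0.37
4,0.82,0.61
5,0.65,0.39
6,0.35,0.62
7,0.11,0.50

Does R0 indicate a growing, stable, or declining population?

growing

R0 = Σ lx·mx = 0 + 0.1188 + 0.2522 + 0.3071 + 0.5002 + 0.2535 + 0.217 + 0.055 = 1.7038
R0 > 1, so the population is growing.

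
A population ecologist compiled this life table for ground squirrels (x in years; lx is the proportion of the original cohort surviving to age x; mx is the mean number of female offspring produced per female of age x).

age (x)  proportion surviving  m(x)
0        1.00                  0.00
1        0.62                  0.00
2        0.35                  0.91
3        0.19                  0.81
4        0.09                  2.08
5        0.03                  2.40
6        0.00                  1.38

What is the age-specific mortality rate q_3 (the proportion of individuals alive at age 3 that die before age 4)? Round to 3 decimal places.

0.526

q_3 = (l_3 − l_4) / l_3 = (0.19 − 0.09) / 0.19
     = 0.1 / 0.19 = 0.526316… → 0.526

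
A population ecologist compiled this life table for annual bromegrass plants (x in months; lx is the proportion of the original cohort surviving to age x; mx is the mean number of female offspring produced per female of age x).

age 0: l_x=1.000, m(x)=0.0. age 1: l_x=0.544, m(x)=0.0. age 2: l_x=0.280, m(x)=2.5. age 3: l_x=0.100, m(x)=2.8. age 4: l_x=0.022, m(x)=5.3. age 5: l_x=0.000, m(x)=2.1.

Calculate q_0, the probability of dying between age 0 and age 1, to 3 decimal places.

q_0 = (l_0 − l_1) / l_0 = (1 − 0.544) / 1
     = 0.456 / 1 = 0.456 → 0.456

0.456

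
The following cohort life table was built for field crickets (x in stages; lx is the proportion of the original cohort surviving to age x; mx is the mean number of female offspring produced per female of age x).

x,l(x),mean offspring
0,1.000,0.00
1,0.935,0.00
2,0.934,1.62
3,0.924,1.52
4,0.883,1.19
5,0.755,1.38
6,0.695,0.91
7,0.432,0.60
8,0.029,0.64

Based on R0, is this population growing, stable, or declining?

growing

R0 = Σ lx·mx = 0 + 0 + 1.51308 + 1.40448 + 1.05077 + 1.0419 + 0.63245 + 0.2592 + 0.01856 = 5.92044
R0 > 1, so the population is growing.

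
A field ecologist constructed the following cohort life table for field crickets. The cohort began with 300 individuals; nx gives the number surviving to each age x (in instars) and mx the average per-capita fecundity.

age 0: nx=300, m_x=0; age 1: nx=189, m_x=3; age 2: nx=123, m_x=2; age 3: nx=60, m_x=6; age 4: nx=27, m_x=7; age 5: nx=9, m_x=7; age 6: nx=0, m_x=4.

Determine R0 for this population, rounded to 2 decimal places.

4.75

lx = nx/n0 = nx/300: 1, 0.63, 0.41, 0.2, 0.09, 0.03, 0
lx·mx by age: 0, 1.89, 0.82, 1.2, 0.63, 0.21, 0
R0 = Σ lx·mx = 4.75 → 4.75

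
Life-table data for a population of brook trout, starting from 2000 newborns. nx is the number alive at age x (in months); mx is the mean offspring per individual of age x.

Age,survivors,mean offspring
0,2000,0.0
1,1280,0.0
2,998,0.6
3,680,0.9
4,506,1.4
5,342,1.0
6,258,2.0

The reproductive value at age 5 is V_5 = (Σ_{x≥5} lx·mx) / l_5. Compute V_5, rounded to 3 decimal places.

lx = nx/n0 = nx/2000: 1, 0.64, 0.499, 0.34, 0.253, 0.171, 0.129
lx·mx for x ≥ 5: 0.171, 0.258 → sum = 0.429
V_5 = 0.429 / l_5 = 0.429 / 0.171 = 2.508772… → 2.509

2.509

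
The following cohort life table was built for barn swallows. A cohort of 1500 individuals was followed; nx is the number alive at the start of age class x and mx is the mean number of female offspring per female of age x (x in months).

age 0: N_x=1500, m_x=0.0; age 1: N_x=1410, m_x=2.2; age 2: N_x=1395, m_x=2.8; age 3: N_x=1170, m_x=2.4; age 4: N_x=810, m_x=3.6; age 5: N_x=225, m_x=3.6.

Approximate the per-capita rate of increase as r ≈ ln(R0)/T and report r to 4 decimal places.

lx = nx/n0 = nx/1500: 1, 0.94, 0.93, 0.78, 0.54, 0.15
R0 = Σ lx·mx = 0 + 2.068 + 2.604 + 1.872 + 1.944 + 0.54 = 9.028
Σ x·lx·mx = 23.368; T = 23.368/9.028 = 2.58839…
r ≈ ln(R0)/T = ln(9.028)/2.58839… = 0.850076… → 0.8501

0.8501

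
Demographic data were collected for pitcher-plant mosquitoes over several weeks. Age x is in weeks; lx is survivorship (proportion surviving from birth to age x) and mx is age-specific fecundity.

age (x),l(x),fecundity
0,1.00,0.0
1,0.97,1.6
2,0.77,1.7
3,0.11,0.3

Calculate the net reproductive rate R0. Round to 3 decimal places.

lx·mx by age: 0, 1.552, 1.309, 0.033
R0 = Σ lx·mx = 2.894 → 2.894

2.894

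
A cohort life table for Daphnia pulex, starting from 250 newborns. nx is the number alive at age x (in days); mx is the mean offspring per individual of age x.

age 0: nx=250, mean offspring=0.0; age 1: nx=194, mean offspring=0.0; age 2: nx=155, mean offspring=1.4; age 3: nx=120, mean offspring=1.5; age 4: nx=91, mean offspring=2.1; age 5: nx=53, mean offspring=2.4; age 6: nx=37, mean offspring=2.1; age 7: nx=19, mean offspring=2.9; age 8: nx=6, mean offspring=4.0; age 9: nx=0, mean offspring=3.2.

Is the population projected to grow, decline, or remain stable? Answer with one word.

growing

lx = nx/n0 = nx/250: 1, 0.776, 0.62, 0.48, 0.364, 0.212, 0.148, 0.076, 0.024, 0
R0 = Σ lx·mx = 0 + 0 + 0.868 + 0.72 + 0.7644 + 0.5088 + 0.3108 + 0.2204 + 0.096 + 0 = 3.4884
R0 > 1, so the population is growing.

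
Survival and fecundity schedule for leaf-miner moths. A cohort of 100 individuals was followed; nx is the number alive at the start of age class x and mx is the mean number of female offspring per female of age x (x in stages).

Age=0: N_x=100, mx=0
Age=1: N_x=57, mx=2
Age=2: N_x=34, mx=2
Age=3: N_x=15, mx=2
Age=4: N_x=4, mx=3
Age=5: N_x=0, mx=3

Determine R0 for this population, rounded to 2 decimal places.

lx = nx/n0 = nx/100: 1, 0.57, 0.34, 0.15, 0.04, 0
lx·mx by age: 0, 1.14, 0.68, 0.3, 0.12, 0
R0 = Σ lx·mx = 2.24 → 2.24

2.24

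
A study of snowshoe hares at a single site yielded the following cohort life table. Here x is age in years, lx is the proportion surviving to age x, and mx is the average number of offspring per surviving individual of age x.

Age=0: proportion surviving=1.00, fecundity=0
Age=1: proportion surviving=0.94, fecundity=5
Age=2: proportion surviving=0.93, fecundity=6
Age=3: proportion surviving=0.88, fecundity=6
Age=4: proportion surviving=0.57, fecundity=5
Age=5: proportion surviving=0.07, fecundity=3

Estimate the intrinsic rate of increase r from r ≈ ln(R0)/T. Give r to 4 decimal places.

1.2333

R0 = Σ lx·mx = 0 + 4.7 + 5.58 + 5.28 + 2.85 + 0.21 = 18.62
Σ x·lx·mx = 44.15; T = 44.15/18.62 = 2.37111…
r ≈ ln(R0)/T = ln(18.62)/2.37111… = 1.233279… → 1.2333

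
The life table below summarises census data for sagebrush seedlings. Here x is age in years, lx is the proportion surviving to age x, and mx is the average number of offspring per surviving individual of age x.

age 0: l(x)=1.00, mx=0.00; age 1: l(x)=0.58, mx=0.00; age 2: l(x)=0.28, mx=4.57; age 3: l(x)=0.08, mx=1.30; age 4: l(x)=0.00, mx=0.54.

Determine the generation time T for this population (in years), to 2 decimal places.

2.08

lx·mx: 0, 0, 1.2796, 0.104, 0 → R0 = 1.3836
x·lx·mx: 0, 0, 2.5592, 0.312, 0 → Σ = 2.8712
T = 2.8712 / 1.3836 = 2.075166… → 2.08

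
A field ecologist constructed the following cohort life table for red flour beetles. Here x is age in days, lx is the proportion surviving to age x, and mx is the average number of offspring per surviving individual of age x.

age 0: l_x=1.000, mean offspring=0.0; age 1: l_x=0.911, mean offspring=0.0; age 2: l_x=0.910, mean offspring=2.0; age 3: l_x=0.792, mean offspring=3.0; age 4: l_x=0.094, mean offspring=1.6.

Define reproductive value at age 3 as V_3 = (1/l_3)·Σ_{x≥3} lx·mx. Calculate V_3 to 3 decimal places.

lx·mx for x ≥ 3: 2.376, 0.1504 → sum = 2.5264
V_3 = 2.5264 / l_3 = 2.5264 / 0.792 = 3.189899… → 3.190

3.190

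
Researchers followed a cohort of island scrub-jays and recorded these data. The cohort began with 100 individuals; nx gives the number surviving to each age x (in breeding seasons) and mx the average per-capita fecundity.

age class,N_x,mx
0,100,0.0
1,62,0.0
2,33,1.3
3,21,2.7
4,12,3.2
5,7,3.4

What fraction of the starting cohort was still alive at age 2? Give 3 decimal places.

0.330

l_2 = n_2/n_0 = 33/100 = 0.33 → 0.330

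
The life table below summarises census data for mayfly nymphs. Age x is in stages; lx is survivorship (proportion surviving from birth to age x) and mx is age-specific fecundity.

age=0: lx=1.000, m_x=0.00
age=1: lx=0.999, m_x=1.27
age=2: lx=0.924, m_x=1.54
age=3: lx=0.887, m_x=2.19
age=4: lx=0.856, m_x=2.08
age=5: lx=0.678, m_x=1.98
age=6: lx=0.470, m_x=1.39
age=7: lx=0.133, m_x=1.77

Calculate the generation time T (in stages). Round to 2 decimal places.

3.39

lx·mx: 0, 1.26873, 1.42296, 1.94253, 1.78048, 1.34244, 0.6533, 0.23541 → R0 = 8.64585
x·lx·mx: 0, 1.26873, 2.84592, 5.82759, 7.12192, 6.7122, 3.9198, 1.64787 → Σ = 29.34403
T = 29.34403 / 8.64585 = 3.394002… → 3.39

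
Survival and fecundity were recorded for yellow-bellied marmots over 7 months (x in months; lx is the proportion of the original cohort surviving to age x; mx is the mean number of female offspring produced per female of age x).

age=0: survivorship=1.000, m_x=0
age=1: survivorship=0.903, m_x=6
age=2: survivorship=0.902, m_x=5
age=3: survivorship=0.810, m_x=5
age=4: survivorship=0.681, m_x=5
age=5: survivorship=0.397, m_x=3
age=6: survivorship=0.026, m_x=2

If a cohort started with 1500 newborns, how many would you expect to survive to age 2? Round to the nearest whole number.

Expected survivors = N0 · l_2 = 1500 × 0.902 = 1353 → 1353

1353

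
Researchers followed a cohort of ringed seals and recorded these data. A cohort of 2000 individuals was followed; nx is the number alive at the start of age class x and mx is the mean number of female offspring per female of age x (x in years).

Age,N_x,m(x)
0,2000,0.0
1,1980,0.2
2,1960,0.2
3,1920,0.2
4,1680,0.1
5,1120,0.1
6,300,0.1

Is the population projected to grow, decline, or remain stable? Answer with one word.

lx = nx/n0 = nx/2000: 1, 0.99, 0.98, 0.96, 0.84, 0.56, 0.15
R0 = Σ lx·mx = 0 + 0.198 + 0.196 + 0.192 + 0.084 + 0.056 + 0.015 = 0.741
R0 < 1, so the population is declining.

declining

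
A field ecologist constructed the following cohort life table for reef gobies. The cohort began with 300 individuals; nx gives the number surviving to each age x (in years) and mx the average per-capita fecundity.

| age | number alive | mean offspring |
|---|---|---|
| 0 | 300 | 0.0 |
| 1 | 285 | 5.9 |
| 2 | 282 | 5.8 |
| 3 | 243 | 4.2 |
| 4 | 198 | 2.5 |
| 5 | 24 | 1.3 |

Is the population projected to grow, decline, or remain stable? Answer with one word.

growing

lx = nx/n0 = nx/300: 1, 0.95, 0.94, 0.81, 0.66, 0.08
R0 = Σ lx·mx = 0 + 5.605 + 5.452 + 3.402 + 1.65 + 0.104 = 16.213
R0 > 1, so the population is growing.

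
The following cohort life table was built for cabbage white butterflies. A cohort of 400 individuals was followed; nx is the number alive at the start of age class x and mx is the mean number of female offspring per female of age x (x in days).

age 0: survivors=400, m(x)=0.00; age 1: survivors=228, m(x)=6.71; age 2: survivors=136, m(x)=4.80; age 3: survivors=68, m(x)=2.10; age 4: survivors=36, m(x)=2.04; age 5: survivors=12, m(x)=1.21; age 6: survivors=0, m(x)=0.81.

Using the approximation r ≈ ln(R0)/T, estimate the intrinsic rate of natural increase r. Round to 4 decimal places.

1.1949

lx = nx/n0 = nx/400: 1, 0.57, 0.34, 0.17, 0.09, 0.03, 0
R0 = Σ lx·mx = 0 + 3.8247 + 1.632 + 0.357 + 0.1836 + 0.0363 + 0 = 6.0336
Σ x·lx·mx = 9.0756; T = 9.0756/6.0336 = 1.50418…
r ≈ ln(R0)/T = ln(6.0336)/1.50418… = 1.194902… → 1.1949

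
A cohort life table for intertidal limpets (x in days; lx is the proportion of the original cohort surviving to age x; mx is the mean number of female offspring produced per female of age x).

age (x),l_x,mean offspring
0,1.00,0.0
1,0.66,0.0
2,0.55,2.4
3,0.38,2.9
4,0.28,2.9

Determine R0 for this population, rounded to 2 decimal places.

3.23

lx·mx by age: 0, 0, 1.32, 1.102, 0.812
R0 = Σ lx·mx = 3.234 → 3.23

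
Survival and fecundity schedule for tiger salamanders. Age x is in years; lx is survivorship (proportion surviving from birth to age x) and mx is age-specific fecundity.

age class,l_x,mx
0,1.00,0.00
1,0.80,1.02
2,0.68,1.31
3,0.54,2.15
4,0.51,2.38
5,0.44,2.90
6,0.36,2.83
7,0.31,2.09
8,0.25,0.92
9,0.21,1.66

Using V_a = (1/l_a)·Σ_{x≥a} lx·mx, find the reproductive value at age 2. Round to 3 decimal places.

lx·mx for x ≥ 2: 0.8908, 1.161, 1.2138, 1.276, 1.0188, 0.6479, 0.23, 0.3486 → sum = 6.7869
V_2 = 6.7869 / l_2 = 6.7869 / 0.68 = 9.980735… → 9.981

9.981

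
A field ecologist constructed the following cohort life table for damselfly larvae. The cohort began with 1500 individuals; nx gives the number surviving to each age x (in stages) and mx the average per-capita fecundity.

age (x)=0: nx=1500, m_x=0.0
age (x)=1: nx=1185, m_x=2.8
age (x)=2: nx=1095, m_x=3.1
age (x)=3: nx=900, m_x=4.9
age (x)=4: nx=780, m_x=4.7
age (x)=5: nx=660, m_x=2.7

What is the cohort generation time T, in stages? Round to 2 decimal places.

2.83

lx = nx/n0 = nx/1500: 1, 0.79, 0.73, 0.6, 0.52, 0.44
lx·mx: 0, 2.212, 2.263, 2.94, 2.444, 1.188 → R0 = 11.047
x·lx·mx: 0, 2.212, 4.526, 8.82, 9.776, 5.94 → Σ = 31.274
T = 31.274 / 11.047 = 2.830995… → 2.83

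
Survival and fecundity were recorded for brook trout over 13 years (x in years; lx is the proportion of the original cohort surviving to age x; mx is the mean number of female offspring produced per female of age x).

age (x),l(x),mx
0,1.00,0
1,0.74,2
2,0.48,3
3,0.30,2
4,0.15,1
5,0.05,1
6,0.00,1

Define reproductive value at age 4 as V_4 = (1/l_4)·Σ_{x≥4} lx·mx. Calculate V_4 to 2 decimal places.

1.33

lx·mx for x ≥ 4: 0.15, 0.05, 0 → sum = 0.2
V_4 = 0.2 / l_4 = 0.2 / 0.15 = 1.333333… → 1.33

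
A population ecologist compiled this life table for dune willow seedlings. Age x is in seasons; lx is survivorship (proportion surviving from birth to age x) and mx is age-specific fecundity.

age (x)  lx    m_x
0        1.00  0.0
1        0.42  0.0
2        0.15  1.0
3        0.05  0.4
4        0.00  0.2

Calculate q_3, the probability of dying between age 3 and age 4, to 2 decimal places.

1.00

q_3 = (l_3 − l_4) / l_3 = (0.05 − 0) / 0.05
     = 0.05 / 0.05 = 1 → 1.00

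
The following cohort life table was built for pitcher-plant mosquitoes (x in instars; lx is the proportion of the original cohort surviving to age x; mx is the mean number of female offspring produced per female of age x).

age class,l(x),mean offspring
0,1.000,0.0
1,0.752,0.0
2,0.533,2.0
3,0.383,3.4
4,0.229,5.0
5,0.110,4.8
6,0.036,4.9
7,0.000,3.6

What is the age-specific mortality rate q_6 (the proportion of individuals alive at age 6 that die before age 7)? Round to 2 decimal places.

1.00

q_6 = (l_6 − l_7) / l_6 = (0.036 − 0) / 0.036
     = 0.036 / 0.036 = 1 → 1.00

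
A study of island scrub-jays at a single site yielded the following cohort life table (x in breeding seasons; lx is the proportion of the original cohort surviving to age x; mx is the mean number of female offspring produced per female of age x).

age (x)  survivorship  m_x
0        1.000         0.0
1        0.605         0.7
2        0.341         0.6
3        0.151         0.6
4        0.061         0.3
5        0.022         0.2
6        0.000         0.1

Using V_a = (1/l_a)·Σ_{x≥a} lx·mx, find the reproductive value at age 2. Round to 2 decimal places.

lx·mx for x ≥ 2: 0.2046, 0.0906, 0.0183, 0.0044, 0 → sum = 0.3179
V_2 = 0.3179 / l_2 = 0.3179 / 0.341 = 0.932258… → 0.93

0.93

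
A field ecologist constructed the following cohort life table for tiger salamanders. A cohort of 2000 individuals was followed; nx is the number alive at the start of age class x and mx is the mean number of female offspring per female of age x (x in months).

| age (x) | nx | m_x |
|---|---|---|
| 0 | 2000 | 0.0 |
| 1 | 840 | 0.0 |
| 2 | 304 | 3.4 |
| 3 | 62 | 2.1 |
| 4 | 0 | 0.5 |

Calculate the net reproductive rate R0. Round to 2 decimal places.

lx = nx/n0 = nx/2000: 1, 0.42, 0.152, 0.031, 0
lx·mx by age: 0, 0, 0.5168, 0.0651, 0
R0 = Σ lx·mx = 0.5819 → 0.58

0.58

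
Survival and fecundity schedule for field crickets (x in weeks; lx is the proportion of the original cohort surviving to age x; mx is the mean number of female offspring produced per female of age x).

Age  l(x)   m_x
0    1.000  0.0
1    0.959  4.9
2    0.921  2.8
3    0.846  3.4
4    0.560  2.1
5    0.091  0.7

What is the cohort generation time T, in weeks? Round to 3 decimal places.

2.063

lx·mx: 0, 4.6991, 2.5788, 2.8764, 1.176, 0.0637 → R0 = 11.394
x·lx·mx: 0, 4.6991, 5.1576, 8.6292, 4.704, 0.3185 → Σ = 23.5084
T = 23.5084 / 11.394 = 2.063226… → 2.063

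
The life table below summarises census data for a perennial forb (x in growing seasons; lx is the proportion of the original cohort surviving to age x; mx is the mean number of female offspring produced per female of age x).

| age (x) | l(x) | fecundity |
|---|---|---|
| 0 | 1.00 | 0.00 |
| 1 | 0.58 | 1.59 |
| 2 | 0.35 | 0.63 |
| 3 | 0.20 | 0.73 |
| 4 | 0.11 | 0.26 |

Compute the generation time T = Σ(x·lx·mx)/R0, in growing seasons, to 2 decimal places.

1.45

lx·mx: 0, 0.9222, 0.2205, 0.146, 0.0286 → R0 = 1.3173
x·lx·mx: 0, 0.9222, 0.441, 0.438, 0.1144 → Σ = 1.9156
T = 1.9156 / 1.3173 = 1.454187… → 1.45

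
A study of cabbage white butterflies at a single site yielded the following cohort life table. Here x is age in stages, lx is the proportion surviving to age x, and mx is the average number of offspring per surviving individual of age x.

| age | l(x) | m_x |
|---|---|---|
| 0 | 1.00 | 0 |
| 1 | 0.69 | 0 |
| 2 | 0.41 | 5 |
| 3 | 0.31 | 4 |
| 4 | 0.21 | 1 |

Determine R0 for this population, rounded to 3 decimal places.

3.500

lx·mx by age: 0, 0, 2.05, 1.24, 0.21
R0 = Σ lx·mx = 3.5 → 3.500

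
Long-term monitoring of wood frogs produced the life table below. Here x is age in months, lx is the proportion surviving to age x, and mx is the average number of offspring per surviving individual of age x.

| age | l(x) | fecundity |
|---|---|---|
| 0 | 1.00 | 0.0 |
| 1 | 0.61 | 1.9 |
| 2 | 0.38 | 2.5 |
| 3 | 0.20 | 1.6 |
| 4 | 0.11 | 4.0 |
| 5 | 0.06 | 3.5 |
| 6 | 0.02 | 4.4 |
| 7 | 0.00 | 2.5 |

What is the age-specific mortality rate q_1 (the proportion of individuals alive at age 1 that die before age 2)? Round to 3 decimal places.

0.377

q_1 = (l_1 − l_2) / l_1 = (0.61 − 0.38) / 0.61
     = 0.23 / 0.61 = 0.377049… → 0.377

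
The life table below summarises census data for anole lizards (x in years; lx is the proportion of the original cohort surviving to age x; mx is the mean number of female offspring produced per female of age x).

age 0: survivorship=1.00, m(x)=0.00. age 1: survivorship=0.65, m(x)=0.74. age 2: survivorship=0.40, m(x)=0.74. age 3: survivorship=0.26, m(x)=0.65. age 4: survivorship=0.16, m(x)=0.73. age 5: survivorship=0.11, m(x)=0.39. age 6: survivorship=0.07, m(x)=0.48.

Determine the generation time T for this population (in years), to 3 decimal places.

lx·mx: 0, 0.481, 0.296, 0.169, 0.1168, 0.0429, 0.0336 → R0 = 1.1393
x·lx·mx: 0, 0.481, 0.592, 0.507, 0.4672, 0.2145, 0.2016 → Σ = 2.4633
T = 2.4633 / 1.1393 = 2.162117… → 2.162

2.162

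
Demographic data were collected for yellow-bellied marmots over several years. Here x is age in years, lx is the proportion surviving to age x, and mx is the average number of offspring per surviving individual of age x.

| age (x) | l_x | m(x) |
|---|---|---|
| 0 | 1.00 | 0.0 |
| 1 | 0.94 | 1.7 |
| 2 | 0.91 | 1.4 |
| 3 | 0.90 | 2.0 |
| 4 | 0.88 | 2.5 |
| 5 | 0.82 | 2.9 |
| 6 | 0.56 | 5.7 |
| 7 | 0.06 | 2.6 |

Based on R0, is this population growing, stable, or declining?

growing

R0 = Σ lx·mx = 0 + 1.598 + 1.274 + 1.8 + 2.2 + 2.378 + 3.192 + 0.156 = 12.598
R0 > 1, so the population is growing.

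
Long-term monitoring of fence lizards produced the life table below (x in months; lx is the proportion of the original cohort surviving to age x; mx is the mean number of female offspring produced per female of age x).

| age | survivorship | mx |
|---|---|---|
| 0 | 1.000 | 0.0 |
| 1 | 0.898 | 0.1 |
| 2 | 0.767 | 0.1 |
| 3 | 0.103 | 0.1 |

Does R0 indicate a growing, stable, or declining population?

declining

R0 = Σ lx·mx = 0 + 0.0898 + 0.0767 + 0.0103 = 0.1768
R0 < 1, so the population is declining.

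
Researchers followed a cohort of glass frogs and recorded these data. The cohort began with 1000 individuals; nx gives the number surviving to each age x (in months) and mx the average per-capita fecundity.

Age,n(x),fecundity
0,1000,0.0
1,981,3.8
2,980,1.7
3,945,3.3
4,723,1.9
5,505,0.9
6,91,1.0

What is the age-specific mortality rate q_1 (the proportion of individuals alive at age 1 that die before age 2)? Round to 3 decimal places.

0.001

lx = nx/n0 = nx/1000: 1, 0.981, 0.98, 0.945, 0.723, 0.505, 0.091
q_1 = (l_1 − l_2) / l_1 = (0.981 − 0.98) / 0.981
     = 0.001 / 0.981 = 0.001019… → 0.001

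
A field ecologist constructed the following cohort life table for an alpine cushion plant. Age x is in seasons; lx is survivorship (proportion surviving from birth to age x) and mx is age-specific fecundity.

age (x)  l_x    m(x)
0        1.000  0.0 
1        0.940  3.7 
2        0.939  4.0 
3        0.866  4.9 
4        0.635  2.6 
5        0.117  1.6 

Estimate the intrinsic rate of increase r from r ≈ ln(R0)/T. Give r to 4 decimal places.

R0 = Σ lx·mx = 0 + 3.478 + 3.756 + 4.2434 + 1.651 + 0.1872 = 13.3156
Σ x·lx·mx = 31.2602; T = 31.2602/13.3156 = 2.34764…
r ≈ ln(R0)/T = ln(13.3156)/2.34764… = 1.102784… → 1.1028

1.1028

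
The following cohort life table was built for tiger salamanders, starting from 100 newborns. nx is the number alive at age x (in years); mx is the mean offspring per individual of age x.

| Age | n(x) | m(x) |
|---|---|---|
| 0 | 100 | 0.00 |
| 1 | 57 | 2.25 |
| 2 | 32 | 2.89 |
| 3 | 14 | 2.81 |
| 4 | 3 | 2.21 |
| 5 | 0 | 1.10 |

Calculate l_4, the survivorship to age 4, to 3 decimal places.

l_4 = n_4/n_0 = 3/100 = 0.03 → 0.030

0.030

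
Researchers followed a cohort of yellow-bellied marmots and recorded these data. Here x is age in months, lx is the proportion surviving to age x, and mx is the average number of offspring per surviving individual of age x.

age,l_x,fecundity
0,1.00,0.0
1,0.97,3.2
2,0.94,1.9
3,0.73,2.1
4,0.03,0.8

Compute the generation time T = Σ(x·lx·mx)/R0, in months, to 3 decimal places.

1.764

lx·mx: 0, 3.104, 1.786, 1.533, 0.024 → R0 = 6.447
x·lx·mx: 0, 3.104, 3.572, 4.599, 0.096 → Σ = 11.371
T = 11.371 / 6.447 = 1.763766… → 1.764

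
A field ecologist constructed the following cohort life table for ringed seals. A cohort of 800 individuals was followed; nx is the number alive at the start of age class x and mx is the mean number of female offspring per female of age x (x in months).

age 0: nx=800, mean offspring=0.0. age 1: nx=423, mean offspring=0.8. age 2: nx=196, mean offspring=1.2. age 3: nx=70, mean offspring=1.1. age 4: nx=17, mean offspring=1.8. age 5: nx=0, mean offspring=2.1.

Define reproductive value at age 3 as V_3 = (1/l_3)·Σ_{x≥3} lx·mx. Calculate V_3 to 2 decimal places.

lx = nx/n0 = nx/800: 1, 0.52875, 0.245, 0.0875, 0.02125, 0
lx·mx for x ≥ 3: 0.09625, 0.03825, 0 → sum = 0.1345
V_3 = 0.1345 / l_3 = 0.1345 / 0.0875 = 1.537143… → 1.54

1.54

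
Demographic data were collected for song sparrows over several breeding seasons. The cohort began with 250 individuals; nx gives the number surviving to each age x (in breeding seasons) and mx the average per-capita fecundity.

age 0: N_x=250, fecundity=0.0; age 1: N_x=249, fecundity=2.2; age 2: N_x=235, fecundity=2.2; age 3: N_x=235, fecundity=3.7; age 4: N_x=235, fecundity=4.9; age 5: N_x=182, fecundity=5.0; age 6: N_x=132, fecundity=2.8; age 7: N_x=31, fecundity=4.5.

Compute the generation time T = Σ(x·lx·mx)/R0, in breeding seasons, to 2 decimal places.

3.67

lx = nx/n0 = nx/250: 1, 0.996, 0.94, 0.94, 0.94, 0.728, 0.528, 0.124
lx·mx: 0, 2.1912, 2.068, 3.478, 4.606, 3.64, 1.4784, 0.558 → R0 = 18.0196
x·lx·mx: 0, 2.1912, 4.136, 10.434, 18.424, 18.2, 8.8704, 3.906 → Σ = 66.1616
T = 66.1616 / 18.0196 = 3.671646… → 3.67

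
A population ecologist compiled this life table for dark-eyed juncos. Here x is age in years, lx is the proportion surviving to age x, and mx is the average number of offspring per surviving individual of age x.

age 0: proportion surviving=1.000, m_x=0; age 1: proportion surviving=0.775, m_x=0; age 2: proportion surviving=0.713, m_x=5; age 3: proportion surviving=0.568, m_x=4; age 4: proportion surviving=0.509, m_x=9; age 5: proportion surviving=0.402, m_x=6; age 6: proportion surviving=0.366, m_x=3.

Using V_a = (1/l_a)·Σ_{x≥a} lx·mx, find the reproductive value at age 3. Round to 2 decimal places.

lx·mx for x ≥ 3: 2.272, 4.581, 2.412, 1.098 → sum = 10.363
V_3 = 10.363 / l_3 = 10.363 / 0.568 = 18.244718… → 18.24

18.24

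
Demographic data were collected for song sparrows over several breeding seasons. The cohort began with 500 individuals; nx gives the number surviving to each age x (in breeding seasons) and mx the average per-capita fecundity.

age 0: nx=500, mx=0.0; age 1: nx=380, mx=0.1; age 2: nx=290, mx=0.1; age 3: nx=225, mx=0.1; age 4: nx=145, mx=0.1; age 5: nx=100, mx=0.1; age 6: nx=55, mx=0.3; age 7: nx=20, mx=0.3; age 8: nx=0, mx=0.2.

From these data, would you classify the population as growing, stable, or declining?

lx = nx/n0 = nx/500: 1, 0.76, 0.58, 0.45, 0.29, 0.2, 0.11, 0.04, 0
R0 = Σ lx·mx = 0 + 0.076 + 0.058 + 0.045 + 0.029 + 0.02 + 0.033 + 0.012 + 0 = 0.273
R0 < 1, so the population is declining.

declining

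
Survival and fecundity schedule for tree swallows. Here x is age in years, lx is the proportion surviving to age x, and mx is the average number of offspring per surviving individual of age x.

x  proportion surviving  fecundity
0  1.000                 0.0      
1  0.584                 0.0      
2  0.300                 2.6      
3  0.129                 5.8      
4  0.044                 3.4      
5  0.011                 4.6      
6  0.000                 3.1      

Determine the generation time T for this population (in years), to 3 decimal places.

2.694

lx·mx: 0, 0, 0.78, 0.7482, 0.1496, 0.0506, 0 → R0 = 1.7284
x·lx·mx: 0, 0, 1.56, 2.2446, 0.5984, 0.253, 0 → Σ = 4.656
T = 4.656 / 1.7284 = 2.693821… → 2.694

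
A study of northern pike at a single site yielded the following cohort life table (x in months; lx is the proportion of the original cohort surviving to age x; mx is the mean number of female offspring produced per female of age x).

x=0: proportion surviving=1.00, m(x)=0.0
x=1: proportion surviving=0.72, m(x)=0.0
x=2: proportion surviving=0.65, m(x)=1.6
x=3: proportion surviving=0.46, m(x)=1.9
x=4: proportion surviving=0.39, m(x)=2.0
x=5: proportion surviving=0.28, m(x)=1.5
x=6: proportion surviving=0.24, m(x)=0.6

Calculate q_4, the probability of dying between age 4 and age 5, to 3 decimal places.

0.282

q_4 = (l_4 − l_5) / l_4 = (0.39 − 0.28) / 0.39
     = 0.11 / 0.39 = 0.282051… → 0.282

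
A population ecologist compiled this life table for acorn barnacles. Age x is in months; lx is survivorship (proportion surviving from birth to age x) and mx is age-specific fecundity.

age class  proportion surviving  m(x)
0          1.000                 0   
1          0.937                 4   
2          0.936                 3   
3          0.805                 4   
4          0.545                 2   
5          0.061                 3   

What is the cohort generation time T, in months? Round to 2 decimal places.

2.20

lx·mx: 0, 3.748, 2.808, 3.22, 1.09, 0.183 → R0 = 11.049
x·lx·mx: 0, 3.748, 5.616, 9.66, 4.36, 0.915 → Σ = 24.299
T = 24.299 / 11.049 = 2.199204… → 2.20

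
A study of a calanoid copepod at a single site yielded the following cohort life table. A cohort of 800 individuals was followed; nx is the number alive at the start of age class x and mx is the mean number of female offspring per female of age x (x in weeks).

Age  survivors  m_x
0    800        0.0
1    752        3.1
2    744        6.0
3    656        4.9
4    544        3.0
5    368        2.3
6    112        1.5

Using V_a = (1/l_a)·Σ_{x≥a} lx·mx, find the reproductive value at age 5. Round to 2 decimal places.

lx = nx/n0 = nx/800: 1, 0.94, 0.93, 0.82, 0.68, 0.46, 0.14
lx·mx for x ≥ 5: 1.058, 0.21 → sum = 1.268
V_5 = 1.268 / l_5 = 1.268 / 0.46 = 2.756522… → 2.76

2.76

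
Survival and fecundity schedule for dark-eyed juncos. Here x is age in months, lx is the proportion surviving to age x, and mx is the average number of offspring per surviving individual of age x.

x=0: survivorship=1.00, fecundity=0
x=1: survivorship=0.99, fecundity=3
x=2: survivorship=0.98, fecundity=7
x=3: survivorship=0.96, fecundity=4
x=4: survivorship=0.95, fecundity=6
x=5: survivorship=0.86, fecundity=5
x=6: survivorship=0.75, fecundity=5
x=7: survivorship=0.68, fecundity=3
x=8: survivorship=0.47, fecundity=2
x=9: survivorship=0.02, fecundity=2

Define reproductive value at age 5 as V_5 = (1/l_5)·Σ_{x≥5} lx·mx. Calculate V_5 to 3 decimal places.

12.872

lx·mx for x ≥ 5: 4.3, 3.75, 2.04, 0.94, 0.04 → sum = 11.07
V_5 = 11.07 / l_5 = 11.07 / 0.86 = 12.872093… → 12.872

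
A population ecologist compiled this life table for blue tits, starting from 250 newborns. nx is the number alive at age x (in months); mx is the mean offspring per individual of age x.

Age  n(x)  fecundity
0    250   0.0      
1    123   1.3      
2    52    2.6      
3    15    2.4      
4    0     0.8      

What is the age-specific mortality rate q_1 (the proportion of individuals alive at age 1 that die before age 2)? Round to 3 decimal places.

0.577

lx = nx/n0 = nx/250: 1, 0.492, 0.208, 0.06, 0
q_1 = (l_1 − l_2) / l_1 = (0.492 − 0.208) / 0.492
     = 0.284 / 0.492 = 0.577236… → 0.577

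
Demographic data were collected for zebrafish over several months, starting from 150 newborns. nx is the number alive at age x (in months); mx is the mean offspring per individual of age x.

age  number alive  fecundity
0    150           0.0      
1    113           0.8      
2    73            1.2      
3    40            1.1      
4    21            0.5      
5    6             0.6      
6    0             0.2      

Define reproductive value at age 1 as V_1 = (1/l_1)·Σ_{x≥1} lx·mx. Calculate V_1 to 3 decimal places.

lx = nx/n0 = nx/150: 1, 0.75333…, 0.48667…, 0.26667…, 0.14, 0.04, 0
lx·mx for x ≥ 1: 0.602667…, 0.584…, 0.293333…, 0.07, 0.024, 0 → sum = 1.574…
V_1 = 1.574… / l_1 = 1.574… / 0.753333… = 2.089381… → 2.089

2.089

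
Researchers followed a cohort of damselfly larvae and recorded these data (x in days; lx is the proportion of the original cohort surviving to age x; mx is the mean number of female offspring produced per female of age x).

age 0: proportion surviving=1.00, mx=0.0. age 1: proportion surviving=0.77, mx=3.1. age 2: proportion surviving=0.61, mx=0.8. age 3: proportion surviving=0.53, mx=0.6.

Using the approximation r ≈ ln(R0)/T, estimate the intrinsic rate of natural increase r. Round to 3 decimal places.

R0 = Σ lx·mx = 0 + 2.387 + 0.488 + 0.318 = 3.193
Σ x·lx·mx = 4.317; T = 4.317/3.193 = 1.35202…
r ≈ ln(R0)/T = ln(3.193)/1.35202… = 0.85869… → 0.859

0.859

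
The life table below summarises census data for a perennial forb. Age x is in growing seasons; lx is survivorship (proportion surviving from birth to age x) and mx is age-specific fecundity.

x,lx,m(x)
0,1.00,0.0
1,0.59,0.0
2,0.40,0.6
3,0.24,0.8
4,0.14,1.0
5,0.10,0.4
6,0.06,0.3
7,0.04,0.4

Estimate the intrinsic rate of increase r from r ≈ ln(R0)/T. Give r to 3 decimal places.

R0 = Σ lx·mx = 0 + 0 + 0.24 + 0.192 + 0.14 + 0.04 + 0.018 + 0.016 = 0.646
Σ x·lx·mx = 2.036; T = 2.036/0.646 = 3.1517…
r ≈ ln(R0)/T = ln(0.646)/3.1517… = -0.13864… → -0.139

-0.139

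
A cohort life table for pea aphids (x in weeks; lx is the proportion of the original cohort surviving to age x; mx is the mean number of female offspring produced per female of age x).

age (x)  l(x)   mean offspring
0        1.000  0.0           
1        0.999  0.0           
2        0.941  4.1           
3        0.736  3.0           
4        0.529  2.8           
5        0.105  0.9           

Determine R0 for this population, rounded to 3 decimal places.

7.642

lx·mx by age: 0, 0, 3.8581, 2.208, 1.4812, 0.0945
R0 = Σ lx·mx = 7.6418 → 7.642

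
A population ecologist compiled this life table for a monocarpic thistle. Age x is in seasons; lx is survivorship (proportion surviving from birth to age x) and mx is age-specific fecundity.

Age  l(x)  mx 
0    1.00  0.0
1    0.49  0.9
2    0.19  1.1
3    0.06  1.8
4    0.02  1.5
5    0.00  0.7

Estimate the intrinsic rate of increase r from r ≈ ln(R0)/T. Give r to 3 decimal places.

R0 = Σ lx·mx = 0 + 0.441 + 0.209 + 0.108 + 0.03 + 0 = 0.788
Σ x·lx·mx = 1.303; T = 1.303/0.788 = 1.65355…
r ≈ ln(R0)/T = ln(0.788)/1.65355… = -0.14409… → -0.144

-0.144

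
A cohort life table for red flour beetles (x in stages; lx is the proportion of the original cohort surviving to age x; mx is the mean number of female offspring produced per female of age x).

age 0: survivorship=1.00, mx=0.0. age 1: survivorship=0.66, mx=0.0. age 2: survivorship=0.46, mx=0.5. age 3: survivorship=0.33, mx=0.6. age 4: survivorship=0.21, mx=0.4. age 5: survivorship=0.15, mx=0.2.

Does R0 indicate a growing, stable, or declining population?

declining

R0 = Σ lx·mx = 0 + 0 + 0.23 + 0.198 + 0.084 + 0.03 = 0.542
R0 < 1, so the population is declining.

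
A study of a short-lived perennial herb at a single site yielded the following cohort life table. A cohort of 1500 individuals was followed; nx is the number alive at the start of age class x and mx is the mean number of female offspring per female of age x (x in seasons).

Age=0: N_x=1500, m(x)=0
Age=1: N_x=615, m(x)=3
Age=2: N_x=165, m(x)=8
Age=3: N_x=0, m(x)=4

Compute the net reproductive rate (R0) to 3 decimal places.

2.110

lx = nx/n0 = nx/1500: 1, 0.41, 0.11, 0
lx·mx by age: 0, 1.23, 0.88, 0
R0 = Σ lx·mx = 2.11 → 2.110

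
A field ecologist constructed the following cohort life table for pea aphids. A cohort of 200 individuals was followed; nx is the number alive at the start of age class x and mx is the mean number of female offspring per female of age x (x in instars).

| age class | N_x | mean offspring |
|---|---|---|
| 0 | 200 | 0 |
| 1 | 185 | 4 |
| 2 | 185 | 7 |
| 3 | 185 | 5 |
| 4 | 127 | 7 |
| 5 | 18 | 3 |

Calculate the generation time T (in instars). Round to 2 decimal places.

lx = nx/n0 = nx/200: 1, 0.925, 0.925, 0.925, 0.635, 0.09
lx·mx: 0, 3.7, 6.475, 4.625, 4.445, 0.27 → R0 = 19.515
x·lx·mx: 0, 3.7, 12.95, 13.875, 17.78, 1.35 → Σ = 49.655
T = 49.655 / 19.515 = 2.544453… → 2.54

2.54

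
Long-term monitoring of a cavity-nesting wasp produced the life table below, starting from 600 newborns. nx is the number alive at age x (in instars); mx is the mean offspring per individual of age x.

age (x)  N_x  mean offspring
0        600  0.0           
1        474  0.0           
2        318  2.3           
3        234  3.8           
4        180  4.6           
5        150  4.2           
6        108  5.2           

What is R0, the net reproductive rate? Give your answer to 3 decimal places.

6.067

lx = nx/n0 = nx/600: 1, 0.79, 0.53, 0.39, 0.3, 0.25, 0.18
lx·mx by age: 0, 0, 1.219, 1.482, 1.38, 1.05, 0.936
R0 = Σ lx·mx = 6.067 → 6.067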